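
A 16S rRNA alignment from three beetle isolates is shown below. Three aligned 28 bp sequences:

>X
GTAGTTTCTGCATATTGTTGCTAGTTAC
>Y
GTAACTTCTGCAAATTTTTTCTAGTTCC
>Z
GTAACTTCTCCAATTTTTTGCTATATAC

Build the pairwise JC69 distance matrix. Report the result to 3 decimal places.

d(X,Y) = 0.252, d(X,Z) = 0.360, d(Y,Z) = 0.252

X–Y: 6/28 sites differ → p ≈ 0.214286, d = −0.75 ln(1 − 0.285715) = 0.252355 ≈ 0.252.
X–Z: 8/28 sites differ → p ≈ 0.285714, d = −0.75 ln(1 − 0.380952) = 0.359679 ≈ 0.360.
Y–Z: 6/28 sites differ → p ≈ 0.214286, d = −0.75 ln(1 − 0.285715) = 0.252355 ≈ 0.252.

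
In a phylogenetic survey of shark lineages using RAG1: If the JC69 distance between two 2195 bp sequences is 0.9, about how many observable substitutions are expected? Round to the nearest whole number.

Invert JC69: p = (3/4)(1 − e^(−4d/3)) = 0.75 × (1 − e^(-1.2)) = 0.75 × (1 − 0.301194) = 0.524105.
Expected differing sites = pL ≈ 0.524105 × 2195 = 1150.410475 ≈ 1150.

1150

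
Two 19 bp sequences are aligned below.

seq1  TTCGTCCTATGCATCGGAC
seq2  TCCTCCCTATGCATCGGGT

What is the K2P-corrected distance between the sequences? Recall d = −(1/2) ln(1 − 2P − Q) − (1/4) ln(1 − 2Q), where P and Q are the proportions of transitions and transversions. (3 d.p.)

Of 19 sites, 4 differences are transitions and 1 are transversions, so P = 4/19 ≈ 0.210526 and Q = 1/19 ≈ 0.052632.
Under the Kimura two-parameter model, d = −½ ln(1 − 2P − Q) − ¼ ln(1 − 2Q).
1 − 2P − Q = 0.526316, giving −½ ln(0.526316) = 0.320927.
1 − 2Q = 0.894736, giving −¼ ln(0.894736) = 0.027807.
d = 0.320927 + 0.027807 = 0.348734.

0.349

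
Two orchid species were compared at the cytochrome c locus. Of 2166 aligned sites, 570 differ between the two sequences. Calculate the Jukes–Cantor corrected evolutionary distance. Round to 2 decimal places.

p = 570/2166 ≈ 0.263158.
d = −(3/4) ln(1 − 4p/3) = −0.75 ln(1 − 0.350877) = −0.75 ln(0.649123)
  = −0.75 × (-0.432133) = 0.324100 substitutions/site.

0.32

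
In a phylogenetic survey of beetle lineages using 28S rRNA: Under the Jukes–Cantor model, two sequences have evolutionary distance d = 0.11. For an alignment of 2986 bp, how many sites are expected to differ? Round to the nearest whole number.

Invert JC69: p = (3/4)(1 − e^(−4d/3)) = 0.75 × (1 − e^(-0.146667)) = 0.75 × (1 − 0.863582) = 0.102314.
Expected differing sites = pL ≈ 0.102314 × 2986 = 305.509604 ≈ 306.

306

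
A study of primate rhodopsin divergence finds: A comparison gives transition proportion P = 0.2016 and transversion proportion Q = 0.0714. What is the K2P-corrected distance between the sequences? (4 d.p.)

Under the Kimura two-parameter model, d = −½ ln(1 − 2P − Q) − ¼ ln(1 − 2Q).
1 − 2P − Q = 0.5254, giving −½ ln(0.5254) = 0.321798.
1 − 2Q = 0.8572, giving −¼ ln(0.8572) = 0.038521.
d = 0.321798 + 0.038521 = 0.360319.

0.3603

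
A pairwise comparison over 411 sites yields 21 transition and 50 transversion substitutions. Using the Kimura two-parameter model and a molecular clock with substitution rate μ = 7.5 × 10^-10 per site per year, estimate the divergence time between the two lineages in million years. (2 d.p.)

130.93

P = 21/411 ≈ 0.051095 and Q = 50/411 ≈ 0.121655.
Under the Kimura two-parameter model, d = −½ ln(1 − 2P − Q) − ¼ ln(1 − 2Q).
1 − 2P − Q = 0.776155, giving −½ ln(0.776155) = 0.126702.
1 − 2Q = 0.75669, giving −¼ ln(0.75669) = 0.069700.
d = 0.126702 + 0.069700 = 0.196402.
Under a molecular clock d = 2μt, so t = d/(2μ) = 0.196402 / (2 × 7.5 × 10^-10) = 130.93 million years.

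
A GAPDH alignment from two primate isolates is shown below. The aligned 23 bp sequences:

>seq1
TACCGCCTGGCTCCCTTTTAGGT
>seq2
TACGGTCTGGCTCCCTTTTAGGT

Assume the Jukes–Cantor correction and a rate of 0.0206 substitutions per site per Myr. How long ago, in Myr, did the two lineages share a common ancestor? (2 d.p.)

The sequences differ at 2 of 23 sites (4, 6), so p = 2/23 ≈ 0.086957.
d = −(3/4) ln(1 − 4p/3) = −0.75 ln(1 − 0.115943) = −0.75 ln(0.884057)
  = −0.75 × (-0.123234) = 0.092426 substitutions/site.
Under a molecular clock d = 2μt, so t = d/(2μ) = 0.092426 / (2 × 0.0206) = 2.24 Myr.

2.24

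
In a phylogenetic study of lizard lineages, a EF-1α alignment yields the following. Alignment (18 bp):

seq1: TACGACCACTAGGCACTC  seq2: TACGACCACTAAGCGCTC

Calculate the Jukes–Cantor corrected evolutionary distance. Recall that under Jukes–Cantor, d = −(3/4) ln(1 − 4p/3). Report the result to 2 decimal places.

0.12

The sequences differ at 2 of 18 sites (12, 15), so p = 2/18 ≈ 0.111111.
d = −(3/4) ln(1 − 4p/3) = −0.75 ln(1 − 0.148148) = −0.75 ln(0.851852)
  = −0.75 × (-0.160342) = 0.120257 substitutions/site.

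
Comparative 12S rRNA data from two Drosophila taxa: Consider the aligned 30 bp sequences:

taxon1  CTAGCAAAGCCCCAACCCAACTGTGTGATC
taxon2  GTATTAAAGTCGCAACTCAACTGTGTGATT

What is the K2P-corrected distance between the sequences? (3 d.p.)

Of 30 sites, 4 differences are transitions and 3 are transversions, so P = 4/30 ≈ 0.133333 and Q = 3/30 = 0.1.
Under the Kimura two-parameter model, d = −½ ln(1 − 2P − Q) − ¼ ln(1 − 2Q).
1 − 2P − Q = 0.633334, giving −½ ln(0.633334) = 0.228379.
1 − 2Q = 0.8, giving −¼ ln(0.8) = 0.055786.
d = 0.228379 + 0.055786 = 0.284165.

0.284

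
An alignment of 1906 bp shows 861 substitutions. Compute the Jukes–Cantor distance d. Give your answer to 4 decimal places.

0.6916

p = 861/1906 ≈ 0.451731.
d = −(3/4) ln(1 − 4p/3) = −0.75 ln(1 − 0.602308) = −0.75 ln(0.397692)
  = −0.75 × (-0.922077) = 0.691558 substitutions/site.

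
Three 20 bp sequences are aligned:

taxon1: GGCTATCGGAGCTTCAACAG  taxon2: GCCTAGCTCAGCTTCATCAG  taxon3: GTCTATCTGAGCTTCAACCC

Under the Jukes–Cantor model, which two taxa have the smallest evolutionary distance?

taxon1 and taxon3

taxon1–taxon2: 5/20 differ, p = 0.250, d = 0.304.
taxon1–taxon3: 4/20 differ, p = 0.200, d = 0.233.
taxon2–taxon3: 6/20 differ, p = 0.300, d = 0.383.
The smallest distance is between taxon1 and taxon3.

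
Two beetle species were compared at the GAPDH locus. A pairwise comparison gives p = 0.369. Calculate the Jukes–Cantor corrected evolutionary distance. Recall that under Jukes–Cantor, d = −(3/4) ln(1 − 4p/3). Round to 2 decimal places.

d = −(3/4) ln(1 − 4p/3) = −0.75 ln(1 − 0.492) = −0.75 ln(0.508)
  = −0.75 × (-0.677274) = 0.507956 substitutions/site.

0.51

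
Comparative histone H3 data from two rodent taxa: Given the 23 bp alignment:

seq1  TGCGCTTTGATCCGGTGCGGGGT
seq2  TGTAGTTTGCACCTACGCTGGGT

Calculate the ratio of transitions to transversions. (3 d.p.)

Transitions are A↔G and C↔T; transversions are all other mismatches.
Transitions: 4. Transversions: 5.
R = 4/5 = 0.800.

0.800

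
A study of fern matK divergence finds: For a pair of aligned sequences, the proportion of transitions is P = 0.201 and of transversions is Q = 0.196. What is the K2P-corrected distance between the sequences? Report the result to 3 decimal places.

Under the Kimura two-parameter model, d = −½ ln(1 − 2P − Q) − ¼ ln(1 − 2Q).
1 − 2P − Q = 0.402, giving −½ ln(0.402) = 0.455652.
1 − 2Q = 0.608, giving −¼ ln(0.608) = 0.124395.
d = 0.455652 + 0.124395 = 0.580047.

0.580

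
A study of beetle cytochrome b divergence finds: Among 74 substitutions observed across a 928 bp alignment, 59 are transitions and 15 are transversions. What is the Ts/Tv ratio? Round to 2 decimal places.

3.93

R = 59/15 = 3.933333… ≈ 3.93 (to 2 d.p.).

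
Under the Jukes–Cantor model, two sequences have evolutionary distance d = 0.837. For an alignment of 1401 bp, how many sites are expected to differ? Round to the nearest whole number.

707

Invert JC69: p = (3/4)(1 − e^(−4d/3)) = 0.75 × (1 − e^(-1.116)) = 0.75 × (1 − 0.327588) = 0.504309.
Expected differing sites = pL ≈ 0.504309 × 1401 = 706.536909 ≈ 707.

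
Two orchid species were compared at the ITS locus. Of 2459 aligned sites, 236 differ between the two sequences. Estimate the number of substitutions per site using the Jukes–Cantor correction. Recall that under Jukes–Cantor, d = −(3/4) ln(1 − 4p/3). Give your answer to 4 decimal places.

0.1027

p = 236/2459 ≈ 0.095974.
d = −(3/4) ln(1 − 4p/3) = −0.75 ln(1 − 0.127965) = −0.75 ln(0.872035)
  = −0.75 × (-0.136926) = 0.102695 substitutions/site.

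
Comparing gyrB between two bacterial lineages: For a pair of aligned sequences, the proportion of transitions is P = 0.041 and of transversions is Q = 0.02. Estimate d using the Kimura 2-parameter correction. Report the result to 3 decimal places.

Under the Kimura two-parameter model, d = −½ ln(1 − 2P − Q) − ¼ ln(1 − 2Q).
1 − 2P − Q = 0.898, giving −½ ln(0.898) = 0.053793.
1 − 2Q = 0.96, giving −¼ ln(0.96) = 0.010205.
d = 0.053793 + 0.010205 = 0.063998.

0.064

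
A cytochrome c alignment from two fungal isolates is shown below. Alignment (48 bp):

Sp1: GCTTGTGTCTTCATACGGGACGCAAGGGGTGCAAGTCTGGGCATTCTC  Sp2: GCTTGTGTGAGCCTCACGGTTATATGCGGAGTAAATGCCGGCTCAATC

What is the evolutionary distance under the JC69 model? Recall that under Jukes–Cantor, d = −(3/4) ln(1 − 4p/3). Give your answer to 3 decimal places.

0.764

The sequences differ at 23 of 48 sites, so p = 23/48 ≈ 0.479167.
d = −(3/4) ln(1 − 4p/3) = −0.75 ln(1 − 0.638889) = −0.75 ln(0.361111)
  = −0.75 × (-1.018570) = 0.763928 substitutions/site.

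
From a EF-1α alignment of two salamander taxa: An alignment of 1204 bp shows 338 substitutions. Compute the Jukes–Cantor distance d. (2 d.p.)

p = 338/1204 ≈ 0.280731.
d = −(3/4) ln(1 − 4p/3) = −0.75 ln(1 − 0.374308) = −0.75 ln(0.625692)
  = −0.75 × (-0.468897) = 0.351673 substitutions/site.

0.35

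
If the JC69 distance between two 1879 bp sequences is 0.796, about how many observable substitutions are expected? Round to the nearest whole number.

922

Invert JC69: p = (3/4)(1 − e^(−4d/3)) = 0.75 × (1 − e^(-1.061333)) = 0.75 × (1 − 0.345994) = 0.490505.
Expected differing sites = pL ≈ 0.490505 × 1879 = 921.658895 ≈ 922.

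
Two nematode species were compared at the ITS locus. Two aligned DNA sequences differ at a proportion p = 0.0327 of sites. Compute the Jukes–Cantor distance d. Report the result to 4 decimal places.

d = −(3/4) ln(1 − 4p/3) = −0.75 ln(1 − 0.0436) = −0.75 ln(0.9564)
  = −0.75 × (-0.044579) = 0.033434 substitutions/site.

0.0334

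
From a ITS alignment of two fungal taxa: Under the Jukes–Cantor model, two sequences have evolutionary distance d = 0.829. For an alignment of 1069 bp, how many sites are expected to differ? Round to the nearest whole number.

536

Invert JC69: p = (3/4)(1 − e^(−4d/3)) = 0.75 × (1 − e^(-1.105333)) = 0.75 × (1 − 0.331101) = 0.501674.
Expected differing sites = pL ≈ 0.501674 × 1069 = 536.289506 ≈ 536.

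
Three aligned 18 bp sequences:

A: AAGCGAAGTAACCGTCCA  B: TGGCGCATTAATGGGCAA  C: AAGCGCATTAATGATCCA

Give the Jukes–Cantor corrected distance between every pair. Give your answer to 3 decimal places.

A–B: 8/18 sites differ → p ≈ 0.444444, d = −0.75 ln(1 − 0.592592) = 0.673455 ≈ 0.673.
A–C: 5/18 sites differ → p ≈ 0.277778, d = −0.75 ln(1 − 0.370371) = 0.346968 ≈ 0.347.
B–C: 5/18 sites differ → p ≈ 0.277778, d = −0.75 ln(1 − 0.370371) = 0.346968 ≈ 0.347.

d(A,B) = 0.673, d(A,C) = 0.347, d(B,C) = 0.347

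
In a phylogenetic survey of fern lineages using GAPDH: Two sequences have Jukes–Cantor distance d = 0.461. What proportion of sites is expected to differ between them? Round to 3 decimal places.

p = (3/4)(1 − e^(−4d/3)) = 0.75 × (1 − e^(-0.614667)) = 0.75 × (1 − 0.540821) = 0.344384.

0.344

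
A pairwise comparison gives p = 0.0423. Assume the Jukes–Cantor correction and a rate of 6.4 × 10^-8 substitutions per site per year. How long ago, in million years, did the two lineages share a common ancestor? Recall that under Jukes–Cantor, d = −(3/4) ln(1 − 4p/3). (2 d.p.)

0.34

d = −(3/4) ln(1 − 4p/3) = −0.75 ln(1 − 0.0564) = −0.75 ln(0.9436)
  = −0.75 × (-0.058053) = 0.043540 substitutions/site.
Under a molecular clock d = 2μt, so t = d/(2μ) = 0.043540 / (2 × 6.4 × 10^-8) = 0.34 million years.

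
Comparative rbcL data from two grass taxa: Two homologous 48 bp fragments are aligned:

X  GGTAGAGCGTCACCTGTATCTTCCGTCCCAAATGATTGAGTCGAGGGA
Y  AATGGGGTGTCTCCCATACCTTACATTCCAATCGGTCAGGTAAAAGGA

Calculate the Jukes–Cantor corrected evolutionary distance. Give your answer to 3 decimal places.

The sequences differ at 21 of 48 sites, so p = 21/48 = 0.4375.
d = −(3/4) ln(1 − 4p/3) = −0.75 ln(1 − 0.583333) = −0.75 ln(0.416667)
  = −0.75 × (-0.875468) = 0.656601 substitutions/site.

0.657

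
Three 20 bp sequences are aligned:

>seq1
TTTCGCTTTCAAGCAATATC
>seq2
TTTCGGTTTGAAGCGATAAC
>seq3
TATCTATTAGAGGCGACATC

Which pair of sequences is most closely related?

seq1 and seq2

seq1–seq2: 4/20 differ, p = 0.200, d = 0.233.
seq1–seq3: 8/20 differ, p = 0.400, d = 0.572.
seq2–seq3: 7/20 differ, p = 0.350, d = 0.471.
The smallest distance is between seq1 and seq2.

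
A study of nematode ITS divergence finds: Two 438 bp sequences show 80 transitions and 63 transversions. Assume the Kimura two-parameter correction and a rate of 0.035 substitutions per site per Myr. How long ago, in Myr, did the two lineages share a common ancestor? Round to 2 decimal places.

P = 80/438 ≈ 0.182648 and Q = 63/438 ≈ 0.143836.
Under the Kimura two-parameter model, d = −½ ln(1 − 2P − Q) − ¼ ln(1 − 2Q).
1 − 2P − Q = 0.490868, giving −½ ln(0.490868) = 0.355790.
1 − 2Q = 0.712328, giving −¼ ln(0.712328) = 0.084804.
d = 0.355790 + 0.084804 = 0.440594.
Under a molecular clock d = 2μt, so t = d/(2μ) = 0.440594 / (2 × 0.035) = 6.29 Myr.

6.29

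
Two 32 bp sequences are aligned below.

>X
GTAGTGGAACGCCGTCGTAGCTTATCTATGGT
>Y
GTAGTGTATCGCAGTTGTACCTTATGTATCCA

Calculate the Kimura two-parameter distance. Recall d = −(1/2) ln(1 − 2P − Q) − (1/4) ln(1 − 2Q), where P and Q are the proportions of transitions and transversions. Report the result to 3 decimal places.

0.361

Of 32 sites, 1 differences are transitions and 8 are transversions, so P = 1/32 = 0.03125 and Q = 8/32 = 0.25.
Under the Kimura two-parameter model, d = −½ ln(1 − 2P − Q) − ¼ ln(1 − 2Q).
1 − 2P − Q = 0.6875, giving −½ ln(0.6875) = 0.187347.
1 − 2Q = 0.5, giving −¼ ln(0.5) = 0.173287.
d = 0.187347 + 0.173287 = 0.360634.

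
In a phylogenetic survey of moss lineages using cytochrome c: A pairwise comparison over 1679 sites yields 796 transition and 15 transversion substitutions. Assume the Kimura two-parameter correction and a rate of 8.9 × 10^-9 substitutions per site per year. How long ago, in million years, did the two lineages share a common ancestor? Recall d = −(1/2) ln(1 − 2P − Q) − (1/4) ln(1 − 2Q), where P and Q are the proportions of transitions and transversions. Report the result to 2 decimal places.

P = 796/1679 ≈ 0.474092 and Q = 15/1679 ≈ 0.008934.
Under the Kimura two-parameter model, d = −½ ln(1 − 2P − Q) − ¼ ln(1 − 2Q).
1 − 2P − Q = 0.042882, giving −½ ln(0.042882) = 1.574652.
1 − 2Q = 0.982132, giving −¼ ln(0.982132) = 0.004507.
d = 1.574652 + 0.004507 = 1.579159.
Under a molecular clock d = 2μt, so t = d/(2μ) = 1.579159 / (2 × 8.9 × 10^-9) = 88.72 million years.

88.72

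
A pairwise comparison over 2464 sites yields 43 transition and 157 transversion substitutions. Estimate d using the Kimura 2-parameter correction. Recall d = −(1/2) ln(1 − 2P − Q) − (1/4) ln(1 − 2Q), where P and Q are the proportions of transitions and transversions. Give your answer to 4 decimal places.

P = 43/2464 ≈ 0.017451 and Q = 157/2464 ≈ 0.063718.
Under the Kimura two-parameter model, d = −½ ln(1 − 2P − Q) − ¼ ln(1 − 2Q).
1 − 2P − Q = 0.90138, giving −½ ln(0.90138) = 0.051914.
1 − 2Q = 0.872564, giving −¼ ln(0.872564) = 0.034080.
d = 0.051914 + 0.034080 = 0.085994.

0.0860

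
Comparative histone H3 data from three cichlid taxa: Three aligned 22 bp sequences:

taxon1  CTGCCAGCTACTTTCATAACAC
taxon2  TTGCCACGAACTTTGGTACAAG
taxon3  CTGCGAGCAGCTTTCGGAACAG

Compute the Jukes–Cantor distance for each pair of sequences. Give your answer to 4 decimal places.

taxon1–taxon2: 9/22 sites differ → p ≈ 0.409091, d = −0.75 ln(1 − 0.545455) = 0.591344 ≈ 0.5913.
taxon1–taxon3: 6/22 sites differ → p ≈ 0.272727, d = −0.75 ln(1 − 0.363636) = 0.338988 ≈ 0.3390.
taxon2–taxon3: 9/22 sites differ → p ≈ 0.409091, d = −0.75 ln(1 − 0.545455) = 0.591344 ≈ 0.5913.

d(taxon1,taxon2) = 0.5913, d(taxon1,taxon3) = 0.3390, d(taxon2,taxon3) = 0.5913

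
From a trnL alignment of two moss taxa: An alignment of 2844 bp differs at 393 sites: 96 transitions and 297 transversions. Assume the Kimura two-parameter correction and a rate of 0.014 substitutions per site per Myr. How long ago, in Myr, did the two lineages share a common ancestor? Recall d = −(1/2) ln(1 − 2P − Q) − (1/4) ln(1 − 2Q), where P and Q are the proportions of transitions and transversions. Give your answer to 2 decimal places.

5.46

P = 96/2844 ≈ 0.033755 and Q = 297/2844 ≈ 0.10443.
Under the Kimura two-parameter model, d = −½ ln(1 − 2P − Q) − ¼ ln(1 − 2Q).
1 − 2P − Q = 0.82806, giving −½ ln(0.82806) = 0.094335.
1 − 2Q = 0.79114, giving −¼ ln(0.79114) = 0.058570.
d = 0.094335 + 0.058570 = 0.152905.
Under a molecular clock d = 2μt, so t = d/(2μ) = 0.152905 / (2 × 0.014) = 5.46 Myr.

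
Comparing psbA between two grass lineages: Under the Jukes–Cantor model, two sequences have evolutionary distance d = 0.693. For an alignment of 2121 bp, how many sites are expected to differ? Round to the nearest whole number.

959

Invert JC69: p = (3/4)(1 − e^(−4d/3)) = 0.75 × (1 − e^(-0.924)) = 0.75 × (1 − 0.396928) = 0.452304.
Expected differing sites = pL ≈ 0.452304 × 2121 = 959.336784 ≈ 959.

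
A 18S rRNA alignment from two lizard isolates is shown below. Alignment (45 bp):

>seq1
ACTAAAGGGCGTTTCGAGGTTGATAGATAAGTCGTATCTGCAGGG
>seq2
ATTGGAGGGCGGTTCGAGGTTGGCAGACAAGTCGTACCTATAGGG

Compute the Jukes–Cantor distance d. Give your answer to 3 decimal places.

0.264

The sequences differ at 10 of 45 sites (2, 4, 5, 12, 23, 24, 28, 37, 40, 41), so p = 10/45 ≈ 0.222222.
d = −(3/4) ln(1 − 4p/3) = −0.75 ln(1 − 0.296296) = −0.75 ln(0.703704)
  = −0.75 × (-0.351397) = 0.263548 substitutions/site.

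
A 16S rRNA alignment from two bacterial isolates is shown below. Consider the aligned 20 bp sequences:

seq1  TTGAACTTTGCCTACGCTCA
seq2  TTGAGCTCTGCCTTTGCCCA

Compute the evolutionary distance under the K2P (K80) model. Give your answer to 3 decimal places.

Of 20 sites, 4 differences are transitions and 1 are transversions, so P = 4/20 = 0.2 and Q = 1/20 = 0.05.
Under the Kimura two-parameter model, d = −½ ln(1 − 2P − Q) − ¼ ln(1 − 2Q).
1 − 2P − Q = 0.55, giving −½ ln(0.55) = 0.298919.
1 − 2Q = 0.9, giving −¼ ln(0.9) = 0.026340.
d = 0.298919 + 0.026340 = 0.325259.

0.325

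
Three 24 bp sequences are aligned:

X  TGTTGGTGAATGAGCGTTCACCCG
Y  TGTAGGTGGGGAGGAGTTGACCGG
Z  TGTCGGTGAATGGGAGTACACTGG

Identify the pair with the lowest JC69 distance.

X and Z

X–Y: 9/24 differ, p = 0.375, d = 0.520.
X–Z: 6/24 differ, p = 0.250, d = 0.304.
Y–Z: 8/24 differ, p = 0.333, d = 0.441.
The smallest distance is between X and Z.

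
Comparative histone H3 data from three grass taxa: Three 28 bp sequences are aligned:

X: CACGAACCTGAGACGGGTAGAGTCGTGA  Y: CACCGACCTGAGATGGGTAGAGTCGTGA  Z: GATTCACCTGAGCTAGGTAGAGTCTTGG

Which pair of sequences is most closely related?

X and Y

X–Y: 3/28 differ, p = 0.107, d = 0.116.
X–Z: 9/28 differ, p = 0.321, d = 0.420.
Y–Z: 8/28 differ, p = 0.286, d = 0.360.
The smallest distance is between X and Y.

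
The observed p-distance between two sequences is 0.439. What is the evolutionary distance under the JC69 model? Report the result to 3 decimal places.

0.660

d = −(3/4) ln(1 − 4p/3) = −0.75 ln(1 − 0.585333) = −0.75 ln(0.414667)
  = −0.75 × (-0.880279) = 0.660209 substitutions/site.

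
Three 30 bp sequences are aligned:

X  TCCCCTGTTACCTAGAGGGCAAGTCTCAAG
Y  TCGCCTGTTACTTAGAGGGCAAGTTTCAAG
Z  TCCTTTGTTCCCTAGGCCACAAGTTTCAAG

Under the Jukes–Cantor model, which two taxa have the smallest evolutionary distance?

X–Y: 3/30 differ, p = 0.100, d = 0.107.
X–Z: 8/30 differ, p = 0.267, d = 0.330.
Y–Z: 9/30 differ, p = 0.300, d = 0.383.
The smallest distance is between X and Y.

X and Y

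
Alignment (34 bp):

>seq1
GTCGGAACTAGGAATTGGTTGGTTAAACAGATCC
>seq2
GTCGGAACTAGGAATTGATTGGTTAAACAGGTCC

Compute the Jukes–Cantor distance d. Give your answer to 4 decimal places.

The sequences differ at 2 of 34 sites (18, 31), so p = 2/34 ≈ 0.058824.
d = −(3/4) ln(1 − 4p/3) = −0.75 ln(1 − 0.078432) = −0.75 ln(0.921568)
  = −0.75 × (-0.081679) = 0.061259 substitutions/site.

0.0613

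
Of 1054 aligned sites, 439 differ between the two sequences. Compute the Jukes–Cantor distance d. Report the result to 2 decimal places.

p = 439/1054 ≈ 0.416509.
d = −(3/4) ln(1 − 4p/3) = −0.75 ln(1 − 0.555345) = −0.75 ln(0.444655)
  = −0.75 × (-0.810457) = 0.607843 substitutions/site.

0.61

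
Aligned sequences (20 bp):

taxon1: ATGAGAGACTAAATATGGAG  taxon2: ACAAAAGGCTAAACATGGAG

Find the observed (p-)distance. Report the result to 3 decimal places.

0.250

The sequences differ at 5 of 20 positions (sites 2, 3, 5, 8, 14).
p = 5/20 = 0.250.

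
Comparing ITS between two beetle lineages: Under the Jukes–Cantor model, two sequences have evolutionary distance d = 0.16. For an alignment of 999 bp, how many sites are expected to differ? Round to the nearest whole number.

144

Invert JC69: p = (3/4)(1 − e^(−4d/3)) = 0.75 × (1 − e^(-0.213333)) = 0.75 × (1 − 0.807887) = 0.144085.
Expected differing sites = pL ≈ 0.144085 × 999 = 143.940915 ≈ 144.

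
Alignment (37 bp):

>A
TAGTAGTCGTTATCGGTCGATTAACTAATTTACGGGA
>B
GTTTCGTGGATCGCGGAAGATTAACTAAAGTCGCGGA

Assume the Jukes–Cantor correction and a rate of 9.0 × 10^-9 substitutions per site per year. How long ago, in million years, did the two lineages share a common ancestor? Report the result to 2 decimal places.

32.40

The sequences differ at 15 of 37 sites, so p = 15/37 ≈ 0.405405.
d = −(3/4) ln(1 − 4p/3) = −0.75 ln(1 − 0.54054) = −0.75 ln(0.45946)
  = −0.75 × (-0.777703) = 0.583277 substitutions/site.
Under a molecular clock d = 2μt, so t = d/(2μ) = 0.583277 / (2 × 9.0 × 10^-9) = 32.40 million years.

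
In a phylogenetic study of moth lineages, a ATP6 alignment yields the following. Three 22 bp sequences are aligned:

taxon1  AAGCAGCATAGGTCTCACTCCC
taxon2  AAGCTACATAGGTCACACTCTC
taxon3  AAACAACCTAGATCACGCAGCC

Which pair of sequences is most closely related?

taxon1–taxon2: 4/22 differ, p = 0.182, d = 0.208.
taxon1–taxon3: 8/22 differ, p = 0.364, d = 0.497.
taxon2–taxon3: 8/22 differ, p = 0.364, d = 0.497.
The smallest distance is between taxon1 and taxon2.

taxon1 and taxon2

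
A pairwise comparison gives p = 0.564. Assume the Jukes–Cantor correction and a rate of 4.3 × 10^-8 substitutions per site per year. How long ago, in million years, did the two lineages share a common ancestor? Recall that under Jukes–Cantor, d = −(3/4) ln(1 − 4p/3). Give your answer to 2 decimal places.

d = −(3/4) ln(1 − 4p/3) = −0.75 ln(1 − 0.752) = −0.75 ln(0.248)
  = −0.75 × (-1.394327) = 1.045745 substitutions/site.
Under a molecular clock d = 2μt, so t = d/(2μ) = 1.045745 / (2 × 4.3 × 10^-8) = 12.16 million years.

12.16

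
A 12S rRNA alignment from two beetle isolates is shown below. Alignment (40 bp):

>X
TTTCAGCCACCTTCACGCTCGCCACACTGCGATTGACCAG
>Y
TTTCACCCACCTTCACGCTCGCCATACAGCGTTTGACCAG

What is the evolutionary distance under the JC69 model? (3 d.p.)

The sequences differ at 4 of 40 sites (6, 25, 28, 32), so p = 4/40 = 0.1.
d = −(3/4) ln(1 − 4p/3) = −0.75 ln(1 − 0.133333) = −0.75 ln(0.866667)
  = −0.75 × (-0.143100) = 0.107325 substitutions/site.

0.107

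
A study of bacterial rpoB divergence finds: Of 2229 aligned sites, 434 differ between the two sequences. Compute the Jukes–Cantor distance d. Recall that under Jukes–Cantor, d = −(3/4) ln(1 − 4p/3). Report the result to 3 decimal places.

p = 434/2229 ≈ 0.194706.
d = −(3/4) ln(1 − 4p/3) = −0.75 ln(1 − 0.259608) = −0.75 ln(0.740392)
  = −0.75 × (-0.300576) = 0.225432 substitutions/site.

0.225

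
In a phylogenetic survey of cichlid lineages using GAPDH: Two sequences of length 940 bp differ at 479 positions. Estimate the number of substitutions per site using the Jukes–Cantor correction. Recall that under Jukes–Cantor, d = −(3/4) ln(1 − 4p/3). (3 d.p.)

0.853

p = 479/940 ≈ 0.509574.
d = −(3/4) ln(1 − 4p/3) = −0.75 ln(1 − 0.679432) = −0.75 ln(0.320568)
  = −0.75 × (-1.137661) = 0.853246 substitutions/site.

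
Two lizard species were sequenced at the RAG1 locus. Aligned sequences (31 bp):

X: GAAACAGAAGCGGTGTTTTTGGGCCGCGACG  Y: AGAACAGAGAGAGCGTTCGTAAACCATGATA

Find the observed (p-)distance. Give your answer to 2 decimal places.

The sequences differ at 16 of 31 positions.
p = 16/31 = 0.516129… ≈ 0.52 (to 2 d.p.).

0.52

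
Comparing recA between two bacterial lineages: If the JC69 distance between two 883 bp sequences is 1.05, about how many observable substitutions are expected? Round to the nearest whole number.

499

Invert JC69: p = (3/4)(1 − e^(−4d/3)) = 0.75 × (1 − e^(-1.4)) = 0.75 × (1 − 0.246597) = 0.565052.
Expected differing sites = pL ≈ 0.565052 × 883 = 498.940916 ≈ 499.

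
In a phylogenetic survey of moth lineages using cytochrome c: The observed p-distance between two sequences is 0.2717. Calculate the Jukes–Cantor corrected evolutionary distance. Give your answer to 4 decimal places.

0.3374

d = −(3/4) ln(1 − 4p/3) = −0.75 ln(1 − 0.362267) = −0.75 ln(0.637733)
  = −0.75 × (-0.449836) = 0.337377 substitutions/site.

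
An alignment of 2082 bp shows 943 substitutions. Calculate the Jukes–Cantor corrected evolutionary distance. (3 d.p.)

p = 943/2082 ≈ 0.45293.
d = −(3/4) ln(1 − 4p/3) = −0.75 ln(1 − 0.603907) = −0.75 ln(0.396093)
  = −0.75 × (-0.926106) = 0.694580 substitutions/site.

0.695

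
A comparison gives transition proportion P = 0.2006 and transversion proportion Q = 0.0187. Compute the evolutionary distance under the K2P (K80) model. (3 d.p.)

Under the Kimura two-parameter model, d = −½ ln(1 − 2P − Q) − ¼ ln(1 − 2Q).
1 − 2P − Q = 0.5801, giving −½ ln(0.5801) = 0.272277.
1 − 2Q = 0.9626, giving −¼ ln(0.9626) = 0.009529.
d = 0.272277 + 0.009529 = 0.281806.

0.282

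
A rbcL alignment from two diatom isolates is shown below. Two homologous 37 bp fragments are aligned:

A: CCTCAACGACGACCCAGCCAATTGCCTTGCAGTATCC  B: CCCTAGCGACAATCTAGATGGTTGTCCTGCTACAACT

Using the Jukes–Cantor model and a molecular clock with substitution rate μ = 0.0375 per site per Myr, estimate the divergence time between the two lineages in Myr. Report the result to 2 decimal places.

9.48

The sequences differ at 17 of 37 sites, so p = 17/37 ≈ 0.459459.
d = −(3/4) ln(1 − 4p/3) = −0.75 ln(1 − 0.612612) = −0.75 ln(0.387388)
  = −0.75 × (-0.948329) = 0.711247 substitutions/site.
Under a molecular clock d = 2μt, so t = d/(2μ) = 0.711247 / (2 × 0.0375) = 9.48 Myr.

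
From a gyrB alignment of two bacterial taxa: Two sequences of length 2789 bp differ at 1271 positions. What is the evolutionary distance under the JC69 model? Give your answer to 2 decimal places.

0.70

p = 1271/2789 ≈ 0.455719.
d = −(3/4) ln(1 − 4p/3) = −0.75 ln(1 − 0.607625) = −0.75 ln(0.392375)
  = −0.75 × (-0.935537) = 0.701653 substitutions/site.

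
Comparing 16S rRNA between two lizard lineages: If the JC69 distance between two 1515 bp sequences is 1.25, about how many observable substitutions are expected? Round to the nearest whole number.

Invert JC69: p = (3/4)(1 − e^(−4d/3)) = 0.75 × (1 − e^(-1.666667)) = 0.75 × (1 − 0.188876) = 0.608343.
Expected differing sites = pL ≈ 0.608343 × 1515 = 921.639645 ≈ 922.

922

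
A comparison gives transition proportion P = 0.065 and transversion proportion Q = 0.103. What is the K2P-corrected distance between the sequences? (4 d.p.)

0.1903

Under the Kimura two-parameter model, d = −½ ln(1 − 2P − Q) − ¼ ln(1 − 2Q).
1 − 2P − Q = 0.767, giving −½ ln(0.767) = 0.132634.
1 − 2Q = 0.794, giving −¼ ln(0.794) = 0.057668.
d = 0.132634 + 0.057668 = 0.190302.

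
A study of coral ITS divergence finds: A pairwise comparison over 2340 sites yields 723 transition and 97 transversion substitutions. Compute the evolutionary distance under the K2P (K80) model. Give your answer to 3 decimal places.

0.560

P = 723/2340 ≈ 0.308974 and Q = 97/2340 ≈ 0.041453.
Under the Kimura two-parameter model, d = −½ ln(1 − 2P − Q) − ¼ ln(1 − 2Q).
1 − 2P − Q = 0.340599, giving −½ ln(0.340599) = 0.538525.
1 − 2Q = 0.917094, giving −¼ ln(0.917094) = 0.021636.
d = 0.538525 + 0.021636 = 0.560161.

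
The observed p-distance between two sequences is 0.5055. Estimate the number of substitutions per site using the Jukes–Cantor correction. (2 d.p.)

0.84

d = −(3/4) ln(1 − 4p/3) = −0.75 ln(1 − 0.674) = −0.75 ln(0.326)
  = −0.75 × (-1.120858) = 0.840644 substitutions/site.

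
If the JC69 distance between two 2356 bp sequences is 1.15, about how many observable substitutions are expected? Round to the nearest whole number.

Invert JC69: p = (3/4)(1 − e^(−4d/3)) = 0.75 × (1 − e^(-1.533333)) = 0.75 × (1 − 0.215815) = 0.588139.
Expected differing sites = pL ≈ 0.588139 × 2356 = 1385.655484 ≈ 1386.

1386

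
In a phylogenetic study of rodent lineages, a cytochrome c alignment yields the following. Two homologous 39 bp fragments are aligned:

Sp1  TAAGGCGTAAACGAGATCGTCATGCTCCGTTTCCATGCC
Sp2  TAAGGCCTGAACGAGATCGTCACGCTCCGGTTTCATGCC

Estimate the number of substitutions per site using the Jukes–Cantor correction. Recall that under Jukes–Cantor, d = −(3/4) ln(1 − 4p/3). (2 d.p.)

The sequences differ at 5 of 39 sites (7, 9, 23, 30, 33), so p = 5/39 ≈ 0.128205.
d = −(3/4) ln(1 − 4p/3) = −0.75 ln(1 − 0.17094) = −0.75 ln(0.82906)
  = −0.75 × (-0.187463) = 0.140597 substitutions/site.

0.14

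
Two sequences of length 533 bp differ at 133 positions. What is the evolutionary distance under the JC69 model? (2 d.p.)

0.30

p = 133/533 ≈ 0.249531.
d = −(3/4) ln(1 − 4p/3) = −0.75 ln(1 − 0.332708) = −0.75 ln(0.667292)
  = −0.75 × (-0.404528) = 0.303396 substitutions/site.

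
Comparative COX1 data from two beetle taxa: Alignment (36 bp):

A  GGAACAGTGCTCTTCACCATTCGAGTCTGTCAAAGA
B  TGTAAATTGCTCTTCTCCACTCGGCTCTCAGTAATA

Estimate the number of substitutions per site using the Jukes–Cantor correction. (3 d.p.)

0.493

The sequences differ at 13 of 36 sites, so p = 13/36 ≈ 0.361111.
d = −(3/4) ln(1 − 4p/3) = −0.75 ln(1 − 0.481481) = −0.75 ln(0.518519)
  = −0.75 × (-0.656779) = 0.492584 substitutions/site.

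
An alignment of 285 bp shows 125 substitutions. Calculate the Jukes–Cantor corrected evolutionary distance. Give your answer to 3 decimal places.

0.659

p = 125/285 ≈ 0.438596.
d = −(3/4) ln(1 − 4p/3) = −0.75 ln(1 − 0.584795) = −0.75 ln(0.415205)
  = −0.75 × (-0.878983) = 0.659237 substitutions/site.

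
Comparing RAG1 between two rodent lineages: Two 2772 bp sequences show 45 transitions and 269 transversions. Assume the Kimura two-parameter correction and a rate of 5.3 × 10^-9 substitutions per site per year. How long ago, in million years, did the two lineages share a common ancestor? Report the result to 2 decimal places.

P = 45/2772 ≈ 0.016234 and Q = 269/2772 ≈ 0.097042.
Under the Kimura two-parameter model, d = −½ ln(1 − 2P − Q) − ¼ ln(1 − 2Q).
1 − 2P − Q = 0.87049, giving −½ ln(0.87049) = 0.069350.
1 − 2Q = 0.805916, giving −¼ ln(0.805916) = 0.053944.
d = 0.069350 + 0.053944 = 0.123294.
Under a molecular clock d = 2μt, so t = d/(2μ) = 0.123294 / (2 × 5.3 × 10^-9) = 11.63 million years.

11.63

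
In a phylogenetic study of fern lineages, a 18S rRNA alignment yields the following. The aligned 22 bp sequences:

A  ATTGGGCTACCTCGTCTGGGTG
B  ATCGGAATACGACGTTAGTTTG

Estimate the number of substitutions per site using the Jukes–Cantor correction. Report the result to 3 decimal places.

The sequences differ at 9 of 22 sites (3, 6, 7, 11, 12, 16, 17, 19, 20), so p = 9/22 ≈ 0.409091.
d = −(3/4) ln(1 − 4p/3) = −0.75 ln(1 − 0.545455) = −0.75 ln(0.454545)
  = −0.75 × (-0.788458) = 0.591344 substitutions/site.

0.591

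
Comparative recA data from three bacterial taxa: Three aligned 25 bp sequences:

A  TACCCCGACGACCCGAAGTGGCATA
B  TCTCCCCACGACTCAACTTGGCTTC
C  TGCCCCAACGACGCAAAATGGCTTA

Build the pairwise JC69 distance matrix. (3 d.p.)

A–B: 9/25 sites differ → p = 0.36, d = −0.75 ln(1 − 0.48) = 0.490445 ≈ 0.490.
A–C: 6/25 sites differ → p = 0.24, d = −0.75 ln(1 − 0.32) = 0.289247 ≈ 0.289.
B–C: 7/25 sites differ → p = 0.28, d = −0.75 ln(1 − 0.373333) = 0.350505 ≈ 0.351.

d(A,B) = 0.490, d(A,C) = 0.289, d(B,C) = 0.351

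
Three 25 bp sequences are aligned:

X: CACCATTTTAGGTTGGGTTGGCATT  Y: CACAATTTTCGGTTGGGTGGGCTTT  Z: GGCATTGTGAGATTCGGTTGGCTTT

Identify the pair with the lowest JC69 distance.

X and Y

X–Y: 4/25 differ, p = 0.160, d = 0.180.
X–Z: 9/25 differ, p = 0.360, d = 0.490.
Y–Z: 9/25 differ, p = 0.360, d = 0.490.
The smallest distance is between X and Y.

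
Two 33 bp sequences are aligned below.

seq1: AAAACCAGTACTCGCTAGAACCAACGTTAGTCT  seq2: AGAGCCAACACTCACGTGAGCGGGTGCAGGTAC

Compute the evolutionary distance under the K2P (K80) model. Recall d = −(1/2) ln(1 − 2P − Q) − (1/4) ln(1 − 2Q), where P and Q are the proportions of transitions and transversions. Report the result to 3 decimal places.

Of 33 sites, 12 differences are transitions and 5 are transversions, so P = 12/33 ≈ 0.363636 and Q = 5/33 ≈ 0.151515.
Under the Kimura two-parameter model, d = −½ ln(1 − 2P − Q) − ¼ ln(1 − 2Q).
1 − 2P − Q = 0.121213, giving −½ ln(0.121213) = 1.055103.
1 − 2Q = 0.69697, giving −¼ ln(0.69697) = 0.090253.
d = 1.055103 + 0.090253 = 1.145356.

1.145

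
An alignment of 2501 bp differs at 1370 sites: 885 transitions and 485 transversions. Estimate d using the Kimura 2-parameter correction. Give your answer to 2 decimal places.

1.28

P = 885/2501 ≈ 0.353858 and Q = 485/2501 ≈ 0.193922.
Under the Kimura two-parameter model, d = −½ ln(1 − 2P − Q) − ¼ ln(1 − 2Q).
1 − 2P − Q = 0.098362, giving −½ ln(0.098362) = 1.159550.
1 − 2Q = 0.612156, giving −¼ ln(0.612156) = 0.122692.
d = 1.159550 + 0.122692 = 1.282242.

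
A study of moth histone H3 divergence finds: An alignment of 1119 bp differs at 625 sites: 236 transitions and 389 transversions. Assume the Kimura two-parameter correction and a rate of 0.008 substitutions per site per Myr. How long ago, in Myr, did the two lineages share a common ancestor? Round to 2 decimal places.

P = 236/1119 ≈ 0.210903 and Q = 389/1119 ≈ 0.347632.
Under the Kimura two-parameter model, d = −½ ln(1 − 2P − Q) − ¼ ln(1 − 2Q).
1 − 2P − Q = 0.230562, giving −½ ln(0.230562) = 0.733618.
1 − 2Q = 0.304736, giving −¼ ln(0.304736) = 0.297077.
d = 0.733618 + 0.297077 = 1.030695.
Under a molecular clock d = 2μt, so t = d/(2μ) = 1.030695 / (2 × 0.008) = 64.42 Myr.

64.42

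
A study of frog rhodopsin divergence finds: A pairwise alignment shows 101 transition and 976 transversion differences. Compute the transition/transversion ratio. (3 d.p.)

R = 101/976 = 0.103483… ≈ 0.103 (to 3 d.p.).

0.103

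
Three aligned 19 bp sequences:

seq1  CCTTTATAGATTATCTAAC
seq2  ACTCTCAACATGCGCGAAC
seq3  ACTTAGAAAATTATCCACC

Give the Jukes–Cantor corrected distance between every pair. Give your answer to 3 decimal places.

seq1–seq2: 9/19 sites differ → p ≈ 0.473684, d = −0.75 ln(1 − 0.631579) = 0.748897 ≈ 0.749.
seq1–seq3: 7/19 sites differ → p ≈ 0.368421, d = −0.75 ln(1 − 0.491228) = 0.506816 ≈ 0.507.
seq2–seq3: 9/19 sites differ → p ≈ 0.473684, d = −0.75 ln(1 − 0.631579) = 0.748897 ≈ 0.749.

d(seq1,seq2) = 0.749, d(seq1,seq3) = 0.507, d(seq2,seq3) = 0.749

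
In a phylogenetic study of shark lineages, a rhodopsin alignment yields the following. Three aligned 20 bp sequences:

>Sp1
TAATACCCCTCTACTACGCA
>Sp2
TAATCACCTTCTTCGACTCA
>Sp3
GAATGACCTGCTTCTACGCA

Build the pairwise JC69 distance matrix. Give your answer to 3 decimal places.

d(Sp1,Sp2) = 0.383, d(Sp1,Sp3) = 0.383, d(Sp2,Sp3) = 0.304

Sp1–Sp2: 6/20 sites differ → p = 0.3, d = −0.75 ln(1 − 0.4) = 0.383119 ≈ 0.383.
Sp1–Sp3: 6/20 sites differ → p = 0.3, d = −0.75 ln(1 − 0.4) = 0.383119 ≈ 0.383.
Sp2–Sp3: 5/20 sites differ → p = 0.25, d = −0.75 ln(1 − 0.333333) = 0.304098 ≈ 0.304.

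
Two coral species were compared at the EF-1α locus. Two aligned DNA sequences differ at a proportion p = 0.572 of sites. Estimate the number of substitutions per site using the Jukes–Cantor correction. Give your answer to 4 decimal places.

d = −(3/4) ln(1 − 4p/3) = −0.75 ln(1 − 0.762667) = −0.75 ln(0.237333)
  = −0.75 × (-1.438291) = 1.078718 substitutions/site.

1.0787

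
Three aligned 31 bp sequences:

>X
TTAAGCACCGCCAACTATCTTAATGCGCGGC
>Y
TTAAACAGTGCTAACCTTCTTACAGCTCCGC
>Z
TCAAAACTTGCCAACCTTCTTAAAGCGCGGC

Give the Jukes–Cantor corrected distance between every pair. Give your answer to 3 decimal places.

d(X,Y) = 0.422, d(X,Z) = 0.367, d(Y,Z) = 0.316

X–Y: 10/31 sites differ → p ≈ 0.322581, d = −0.75 ln(1 − 0.430108) = 0.421731 ≈ 0.422.
X–Z: 9/31 sites differ → p ≈ 0.290323, d = −0.75 ln(1 − 0.387097) = 0.367161 ≈ 0.367.
Y–Z: 8/31 sites differ → p ≈ 0.258065, d = −0.75 ln(1 − 0.344087) = 0.316295 ≈ 0.316.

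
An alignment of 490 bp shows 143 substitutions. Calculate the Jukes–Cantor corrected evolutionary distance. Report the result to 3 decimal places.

p = 143/490 ≈ 0.291837.
d = −(3/4) ln(1 − 4p/3) = −0.75 ln(1 − 0.389116) = −0.75 ln(0.610884)
  = −0.75 × (-0.492848) = 0.369636 substitutions/site.

0.370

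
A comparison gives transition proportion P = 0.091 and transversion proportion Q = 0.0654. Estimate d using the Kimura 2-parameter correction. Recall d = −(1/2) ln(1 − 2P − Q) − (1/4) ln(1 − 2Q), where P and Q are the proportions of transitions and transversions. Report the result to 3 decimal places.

Under the Kimura two-parameter model, d = −½ ln(1 − 2P − Q) − ¼ ln(1 − 2Q).
1 − 2P − Q = 0.7526, giving −½ ln(0.7526) = 0.142111.
1 − 2Q = 0.8692, giving −¼ ln(0.8692) = 0.035046.
d = 0.142111 + 0.035046 = 0.177157.

0.177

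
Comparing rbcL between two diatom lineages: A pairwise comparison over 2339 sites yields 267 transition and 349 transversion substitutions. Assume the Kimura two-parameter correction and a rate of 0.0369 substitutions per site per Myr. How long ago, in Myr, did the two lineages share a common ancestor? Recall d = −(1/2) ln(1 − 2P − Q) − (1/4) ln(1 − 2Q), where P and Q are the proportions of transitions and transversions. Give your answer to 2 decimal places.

4.41

P = 267/2339 ≈ 0.114151 and Q = 349/2339 ≈ 0.149209.
Under the Kimura two-parameter model, d = −½ ln(1 − 2P − Q) − ¼ ln(1 − 2Q).
1 − 2P − Q = 0.622489, giving −½ ln(0.622489) = 0.237015.
1 − 2Q = 0.701582, giving −¼ ln(0.701582) = 0.088604.
d = 0.237015 + 0.088604 = 0.325619.
Under a molecular clock d = 2μt, so t = d/(2μ) = 0.325619 / (2 × 0.0369) = 4.41 Myr.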